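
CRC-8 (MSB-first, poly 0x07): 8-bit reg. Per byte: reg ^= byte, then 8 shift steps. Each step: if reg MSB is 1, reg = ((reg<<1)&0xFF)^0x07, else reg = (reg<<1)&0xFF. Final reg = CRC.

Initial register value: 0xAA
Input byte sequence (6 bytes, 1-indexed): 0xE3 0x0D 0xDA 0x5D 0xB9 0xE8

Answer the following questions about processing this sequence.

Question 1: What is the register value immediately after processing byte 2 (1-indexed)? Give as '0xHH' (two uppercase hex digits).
Answer: 0xC5

Derivation:
After byte 1 (0xE3): reg=0xF8
After byte 2 (0x0D): reg=0xC5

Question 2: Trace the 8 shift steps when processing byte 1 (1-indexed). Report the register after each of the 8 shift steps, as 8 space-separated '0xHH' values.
Answer: 0x92 0x23 0x46 0x8C 0x1F 0x3E 0x7C 0xF8

Derivation:
Register before byte 1: 0xAA
After XOR with byte 0xE3: 0x49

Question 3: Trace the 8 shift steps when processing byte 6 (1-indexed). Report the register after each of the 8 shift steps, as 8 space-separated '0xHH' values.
Answer: 0x9B 0x31 0x62 0xC4 0x8F 0x19 0x32 0x64

Derivation:
After byte 1 (0xE3): reg=0xF8
After byte 2 (0x0D): reg=0xC5
After byte 3 (0xDA): reg=0x5D
After byte 4 (0x5D): reg=0x00
After byte 5 (0xB9): reg=0x26
Register before byte 6: 0x26
After XOR with byte 0xE8: 0xCE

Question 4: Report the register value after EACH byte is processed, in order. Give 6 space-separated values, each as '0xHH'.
0xF8 0xC5 0x5D 0x00 0x26 0x64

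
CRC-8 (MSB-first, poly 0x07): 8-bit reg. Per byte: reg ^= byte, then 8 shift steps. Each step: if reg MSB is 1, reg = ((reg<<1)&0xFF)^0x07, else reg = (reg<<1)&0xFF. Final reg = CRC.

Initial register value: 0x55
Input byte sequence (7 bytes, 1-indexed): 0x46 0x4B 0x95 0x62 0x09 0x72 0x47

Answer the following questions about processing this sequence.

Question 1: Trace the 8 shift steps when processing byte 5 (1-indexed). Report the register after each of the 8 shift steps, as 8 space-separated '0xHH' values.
After byte 1 (0x46): reg=0x79
After byte 2 (0x4B): reg=0x9E
After byte 3 (0x95): reg=0x31
After byte 4 (0x62): reg=0xBE
Register before byte 5: 0xBE
After XOR with byte 0x09: 0xB7

Answer: 0x69 0xD2 0xA3 0x41 0x82 0x03 0x06 0x0C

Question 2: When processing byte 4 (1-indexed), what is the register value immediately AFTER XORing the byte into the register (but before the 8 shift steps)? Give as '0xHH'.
Answer: 0x53

Derivation:
Register before byte 4: 0x31
Byte 4: 0x62
0x31 XOR 0x62 = 0x53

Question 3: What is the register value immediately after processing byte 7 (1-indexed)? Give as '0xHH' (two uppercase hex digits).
Answer: 0xA6

Derivation:
After byte 1 (0x46): reg=0x79
After byte 2 (0x4B): reg=0x9E
After byte 3 (0x95): reg=0x31
After byte 4 (0x62): reg=0xBE
After byte 5 (0x09): reg=0x0C
After byte 6 (0x72): reg=0x7D
After byte 7 (0x47): reg=0xA6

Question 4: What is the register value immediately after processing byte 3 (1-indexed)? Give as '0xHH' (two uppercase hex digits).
Answer: 0x31

Derivation:
After byte 1 (0x46): reg=0x79
After byte 2 (0x4B): reg=0x9E
After byte 3 (0x95): reg=0x31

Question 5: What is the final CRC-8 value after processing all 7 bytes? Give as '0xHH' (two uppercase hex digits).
Answer: 0xA6

Derivation:
After byte 1 (0x46): reg=0x79
After byte 2 (0x4B): reg=0x9E
After byte 3 (0x95): reg=0x31
After byte 4 (0x62): reg=0xBE
After byte 5 (0x09): reg=0x0C
After byte 6 (0x72): reg=0x7D
After byte 7 (0x47): reg=0xA6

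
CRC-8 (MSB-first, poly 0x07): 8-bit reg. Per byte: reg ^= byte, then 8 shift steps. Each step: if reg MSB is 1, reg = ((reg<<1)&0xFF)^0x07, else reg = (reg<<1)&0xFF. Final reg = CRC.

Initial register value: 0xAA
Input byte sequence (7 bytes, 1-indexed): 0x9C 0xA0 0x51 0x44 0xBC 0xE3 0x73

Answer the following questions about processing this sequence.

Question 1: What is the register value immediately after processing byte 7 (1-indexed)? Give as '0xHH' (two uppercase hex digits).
Answer: 0x00

Derivation:
After byte 1 (0x9C): reg=0x82
After byte 2 (0xA0): reg=0xEE
After byte 3 (0x51): reg=0x34
After byte 4 (0x44): reg=0x57
After byte 5 (0xBC): reg=0x9F
After byte 6 (0xE3): reg=0x73
After byte 7 (0x73): reg=0x00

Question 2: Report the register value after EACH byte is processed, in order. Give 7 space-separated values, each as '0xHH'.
0x82 0xEE 0x34 0x57 0x9F 0x73 0x00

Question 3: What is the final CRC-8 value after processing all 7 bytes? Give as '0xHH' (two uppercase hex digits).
After byte 1 (0x9C): reg=0x82
After byte 2 (0xA0): reg=0xEE
After byte 3 (0x51): reg=0x34
After byte 4 (0x44): reg=0x57
After byte 5 (0xBC): reg=0x9F
After byte 6 (0xE3): reg=0x73
After byte 7 (0x73): reg=0x00

Answer: 0x00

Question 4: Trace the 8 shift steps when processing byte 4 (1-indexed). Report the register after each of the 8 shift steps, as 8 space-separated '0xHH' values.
Answer: 0xE0 0xC7 0x89 0x15 0x2A 0x54 0xA8 0x57

Derivation:
After byte 1 (0x9C): reg=0x82
After byte 2 (0xA0): reg=0xEE
After byte 3 (0x51): reg=0x34
Register before byte 4: 0x34
After XOR with byte 0x44: 0x70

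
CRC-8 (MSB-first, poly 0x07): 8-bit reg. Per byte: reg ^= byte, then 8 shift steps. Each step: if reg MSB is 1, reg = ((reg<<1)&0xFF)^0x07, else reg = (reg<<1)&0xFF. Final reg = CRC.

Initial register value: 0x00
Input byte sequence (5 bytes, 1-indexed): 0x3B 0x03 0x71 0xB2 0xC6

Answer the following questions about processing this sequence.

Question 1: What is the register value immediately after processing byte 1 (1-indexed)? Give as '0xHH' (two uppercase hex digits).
After byte 1 (0x3B): reg=0xA1

Answer: 0xA1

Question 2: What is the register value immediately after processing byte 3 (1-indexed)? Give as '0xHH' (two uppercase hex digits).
After byte 1 (0x3B): reg=0xA1
After byte 2 (0x03): reg=0x67
After byte 3 (0x71): reg=0x62

Answer: 0x62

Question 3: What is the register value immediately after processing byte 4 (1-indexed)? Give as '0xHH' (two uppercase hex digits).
Answer: 0x3E

Derivation:
After byte 1 (0x3B): reg=0xA1
After byte 2 (0x03): reg=0x67
After byte 3 (0x71): reg=0x62
After byte 4 (0xB2): reg=0x3E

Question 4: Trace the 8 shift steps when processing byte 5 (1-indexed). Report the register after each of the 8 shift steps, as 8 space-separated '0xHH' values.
Answer: 0xF7 0xE9 0xD5 0xAD 0x5D 0xBA 0x73 0xE6

Derivation:
After byte 1 (0x3B): reg=0xA1
After byte 2 (0x03): reg=0x67
After byte 3 (0x71): reg=0x62
After byte 4 (0xB2): reg=0x3E
Register before byte 5: 0x3E
After XOR with byte 0xC6: 0xF8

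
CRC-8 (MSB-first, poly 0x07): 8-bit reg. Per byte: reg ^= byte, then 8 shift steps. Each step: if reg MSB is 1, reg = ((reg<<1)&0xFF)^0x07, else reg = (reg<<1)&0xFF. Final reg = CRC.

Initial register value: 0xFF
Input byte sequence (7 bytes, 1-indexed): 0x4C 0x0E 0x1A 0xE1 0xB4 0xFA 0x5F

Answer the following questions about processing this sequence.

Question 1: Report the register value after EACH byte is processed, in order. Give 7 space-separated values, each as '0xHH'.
0x10 0x5A 0xC7 0xF2 0xD5 0xCD 0xF7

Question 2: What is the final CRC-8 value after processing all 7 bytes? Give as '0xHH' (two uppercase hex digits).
Answer: 0xF7

Derivation:
After byte 1 (0x4C): reg=0x10
After byte 2 (0x0E): reg=0x5A
After byte 3 (0x1A): reg=0xC7
After byte 4 (0xE1): reg=0xF2
After byte 5 (0xB4): reg=0xD5
After byte 6 (0xFA): reg=0xCD
After byte 7 (0x5F): reg=0xF7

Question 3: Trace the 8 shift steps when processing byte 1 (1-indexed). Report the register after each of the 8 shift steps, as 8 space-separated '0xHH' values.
Register before byte 1: 0xFF
After XOR with byte 0x4C: 0xB3

Answer: 0x61 0xC2 0x83 0x01 0x02 0x04 0x08 0x10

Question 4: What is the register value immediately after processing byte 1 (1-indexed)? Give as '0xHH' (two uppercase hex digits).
After byte 1 (0x4C): reg=0x10

Answer: 0x10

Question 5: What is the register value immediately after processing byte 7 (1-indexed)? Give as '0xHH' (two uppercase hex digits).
Answer: 0xF7

Derivation:
After byte 1 (0x4C): reg=0x10
After byte 2 (0x0E): reg=0x5A
After byte 3 (0x1A): reg=0xC7
After byte 4 (0xE1): reg=0xF2
After byte 5 (0xB4): reg=0xD5
After byte 6 (0xFA): reg=0xCD
After byte 7 (0x5F): reg=0xF7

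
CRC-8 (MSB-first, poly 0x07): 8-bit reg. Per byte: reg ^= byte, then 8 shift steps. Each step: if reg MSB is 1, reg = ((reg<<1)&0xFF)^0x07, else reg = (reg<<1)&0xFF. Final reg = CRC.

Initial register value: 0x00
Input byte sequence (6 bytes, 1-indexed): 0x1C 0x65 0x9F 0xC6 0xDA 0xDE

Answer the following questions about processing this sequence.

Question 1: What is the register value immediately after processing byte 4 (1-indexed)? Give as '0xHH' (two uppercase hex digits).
After byte 1 (0x1C): reg=0x54
After byte 2 (0x65): reg=0x97
After byte 3 (0x9F): reg=0x38
After byte 4 (0xC6): reg=0xF4

Answer: 0xF4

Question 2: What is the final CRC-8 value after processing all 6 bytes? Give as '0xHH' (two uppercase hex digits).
Answer: 0x6C

Derivation:
After byte 1 (0x1C): reg=0x54
After byte 2 (0x65): reg=0x97
After byte 3 (0x9F): reg=0x38
After byte 4 (0xC6): reg=0xF4
After byte 5 (0xDA): reg=0xCA
After byte 6 (0xDE): reg=0x6C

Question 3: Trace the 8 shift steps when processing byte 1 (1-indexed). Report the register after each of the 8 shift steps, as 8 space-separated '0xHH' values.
Answer: 0x38 0x70 0xE0 0xC7 0x89 0x15 0x2A 0x54

Derivation:
Register before byte 1: 0x00
After XOR with byte 0x1C: 0x1C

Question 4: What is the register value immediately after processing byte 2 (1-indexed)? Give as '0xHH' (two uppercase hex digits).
Answer: 0x97

Derivation:
After byte 1 (0x1C): reg=0x54
After byte 2 (0x65): reg=0x97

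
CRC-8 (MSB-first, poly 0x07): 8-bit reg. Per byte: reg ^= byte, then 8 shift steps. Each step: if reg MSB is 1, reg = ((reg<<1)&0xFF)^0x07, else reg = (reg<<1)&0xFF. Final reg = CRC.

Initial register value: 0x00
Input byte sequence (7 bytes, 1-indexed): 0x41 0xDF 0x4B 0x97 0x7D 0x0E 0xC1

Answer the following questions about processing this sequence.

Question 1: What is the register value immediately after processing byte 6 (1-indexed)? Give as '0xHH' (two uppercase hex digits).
After byte 1 (0x41): reg=0xC0
After byte 2 (0xDF): reg=0x5D
After byte 3 (0x4B): reg=0x62
After byte 4 (0x97): reg=0xC5
After byte 5 (0x7D): reg=0x21
After byte 6 (0x0E): reg=0xCD

Answer: 0xCD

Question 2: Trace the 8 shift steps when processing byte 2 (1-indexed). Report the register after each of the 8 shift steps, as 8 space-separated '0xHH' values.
Answer: 0x3E 0x7C 0xF8 0xF7 0xE9 0xD5 0xAD 0x5D

Derivation:
After byte 1 (0x41): reg=0xC0
Register before byte 2: 0xC0
After XOR with byte 0xDF: 0x1F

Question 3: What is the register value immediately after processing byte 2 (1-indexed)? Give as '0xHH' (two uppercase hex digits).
Answer: 0x5D

Derivation:
After byte 1 (0x41): reg=0xC0
After byte 2 (0xDF): reg=0x5D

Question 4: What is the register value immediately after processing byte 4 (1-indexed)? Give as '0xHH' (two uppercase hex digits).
After byte 1 (0x41): reg=0xC0
After byte 2 (0xDF): reg=0x5D
After byte 3 (0x4B): reg=0x62
After byte 4 (0x97): reg=0xC5

Answer: 0xC5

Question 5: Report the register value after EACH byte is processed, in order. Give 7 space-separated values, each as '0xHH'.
0xC0 0x5D 0x62 0xC5 0x21 0xCD 0x24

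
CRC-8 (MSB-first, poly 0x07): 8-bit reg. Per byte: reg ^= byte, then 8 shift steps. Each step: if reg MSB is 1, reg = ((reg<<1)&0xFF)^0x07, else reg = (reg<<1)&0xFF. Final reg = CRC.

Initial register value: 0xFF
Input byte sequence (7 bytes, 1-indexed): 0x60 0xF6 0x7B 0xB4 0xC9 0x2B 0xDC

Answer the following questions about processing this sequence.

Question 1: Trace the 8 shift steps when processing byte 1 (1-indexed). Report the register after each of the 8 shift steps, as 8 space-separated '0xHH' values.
Register before byte 1: 0xFF
After XOR with byte 0x60: 0x9F

Answer: 0x39 0x72 0xE4 0xCF 0x99 0x35 0x6A 0xD4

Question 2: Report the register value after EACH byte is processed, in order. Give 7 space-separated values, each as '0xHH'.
0xD4 0xEE 0xE2 0xA5 0x03 0xD8 0x1C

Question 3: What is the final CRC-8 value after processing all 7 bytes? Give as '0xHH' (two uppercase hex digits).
After byte 1 (0x60): reg=0xD4
After byte 2 (0xF6): reg=0xEE
After byte 3 (0x7B): reg=0xE2
After byte 4 (0xB4): reg=0xA5
After byte 5 (0xC9): reg=0x03
After byte 6 (0x2B): reg=0xD8
After byte 7 (0xDC): reg=0x1C

Answer: 0x1C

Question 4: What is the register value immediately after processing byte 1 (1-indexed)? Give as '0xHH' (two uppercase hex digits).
After byte 1 (0x60): reg=0xD4

Answer: 0xD4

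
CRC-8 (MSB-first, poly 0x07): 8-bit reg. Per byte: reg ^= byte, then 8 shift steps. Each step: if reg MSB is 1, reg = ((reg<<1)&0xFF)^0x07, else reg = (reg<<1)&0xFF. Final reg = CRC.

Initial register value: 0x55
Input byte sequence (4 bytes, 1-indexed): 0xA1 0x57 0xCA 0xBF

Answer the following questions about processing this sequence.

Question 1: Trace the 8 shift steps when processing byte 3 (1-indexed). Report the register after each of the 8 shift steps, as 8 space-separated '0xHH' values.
After byte 1 (0xA1): reg=0xC2
After byte 2 (0x57): reg=0xE2
Register before byte 3: 0xE2
After XOR with byte 0xCA: 0x28

Answer: 0x50 0xA0 0x47 0x8E 0x1B 0x36 0x6C 0xD8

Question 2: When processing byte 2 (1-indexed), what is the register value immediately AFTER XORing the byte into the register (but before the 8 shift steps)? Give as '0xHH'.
Answer: 0x95

Derivation:
Register before byte 2: 0xC2
Byte 2: 0x57
0xC2 XOR 0x57 = 0x95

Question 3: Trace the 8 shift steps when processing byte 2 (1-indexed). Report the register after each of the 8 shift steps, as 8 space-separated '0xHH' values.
After byte 1 (0xA1): reg=0xC2
Register before byte 2: 0xC2
After XOR with byte 0x57: 0x95

Answer: 0x2D 0x5A 0xB4 0x6F 0xDE 0xBB 0x71 0xE2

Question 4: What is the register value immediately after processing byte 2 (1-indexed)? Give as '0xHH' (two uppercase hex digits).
Answer: 0xE2

Derivation:
After byte 1 (0xA1): reg=0xC2
After byte 2 (0x57): reg=0xE2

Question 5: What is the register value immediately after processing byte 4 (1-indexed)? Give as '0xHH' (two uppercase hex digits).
After byte 1 (0xA1): reg=0xC2
After byte 2 (0x57): reg=0xE2
After byte 3 (0xCA): reg=0xD8
After byte 4 (0xBF): reg=0x32

Answer: 0x32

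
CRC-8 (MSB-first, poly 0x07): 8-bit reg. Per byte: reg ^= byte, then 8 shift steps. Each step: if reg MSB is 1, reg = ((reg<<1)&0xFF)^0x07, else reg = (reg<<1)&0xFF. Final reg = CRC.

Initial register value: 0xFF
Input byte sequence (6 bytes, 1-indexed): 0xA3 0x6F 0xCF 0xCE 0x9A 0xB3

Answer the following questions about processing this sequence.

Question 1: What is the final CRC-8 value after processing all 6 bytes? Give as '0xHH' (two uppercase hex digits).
After byte 1 (0xA3): reg=0x93
After byte 2 (0x6F): reg=0xFA
After byte 3 (0xCF): reg=0x8B
After byte 4 (0xCE): reg=0xDC
After byte 5 (0x9A): reg=0xD5
After byte 6 (0xB3): reg=0x35

Answer: 0x35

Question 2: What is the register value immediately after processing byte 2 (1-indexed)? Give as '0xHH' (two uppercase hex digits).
Answer: 0xFA

Derivation:
After byte 1 (0xA3): reg=0x93
After byte 2 (0x6F): reg=0xFA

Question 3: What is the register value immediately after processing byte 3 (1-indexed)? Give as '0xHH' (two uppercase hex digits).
After byte 1 (0xA3): reg=0x93
After byte 2 (0x6F): reg=0xFA
After byte 3 (0xCF): reg=0x8B

Answer: 0x8B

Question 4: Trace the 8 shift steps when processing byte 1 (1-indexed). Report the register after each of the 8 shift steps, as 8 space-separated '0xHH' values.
Answer: 0xB8 0x77 0xEE 0xDB 0xB1 0x65 0xCA 0x93

Derivation:
Register before byte 1: 0xFF
After XOR with byte 0xA3: 0x5C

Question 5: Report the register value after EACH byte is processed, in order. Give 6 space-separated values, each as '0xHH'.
0x93 0xFA 0x8B 0xDC 0xD5 0x35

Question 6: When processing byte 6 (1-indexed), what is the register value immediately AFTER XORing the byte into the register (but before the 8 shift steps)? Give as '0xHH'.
Register before byte 6: 0xD5
Byte 6: 0xB3
0xD5 XOR 0xB3 = 0x66

Answer: 0x66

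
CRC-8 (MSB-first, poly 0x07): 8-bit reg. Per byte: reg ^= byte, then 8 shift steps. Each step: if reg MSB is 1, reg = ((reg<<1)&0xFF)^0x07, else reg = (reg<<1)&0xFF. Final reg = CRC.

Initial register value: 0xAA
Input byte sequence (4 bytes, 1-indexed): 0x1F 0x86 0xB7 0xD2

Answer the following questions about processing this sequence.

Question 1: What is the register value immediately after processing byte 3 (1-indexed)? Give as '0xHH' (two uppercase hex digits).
Answer: 0xEE

Derivation:
After byte 1 (0x1F): reg=0x02
After byte 2 (0x86): reg=0x95
After byte 3 (0xB7): reg=0xEE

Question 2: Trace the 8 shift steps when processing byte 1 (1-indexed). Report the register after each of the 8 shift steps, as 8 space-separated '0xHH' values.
Register before byte 1: 0xAA
After XOR with byte 0x1F: 0xB5

Answer: 0x6D 0xDA 0xB3 0x61 0xC2 0x83 0x01 0x02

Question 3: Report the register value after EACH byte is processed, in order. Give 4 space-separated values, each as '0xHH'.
0x02 0x95 0xEE 0xB4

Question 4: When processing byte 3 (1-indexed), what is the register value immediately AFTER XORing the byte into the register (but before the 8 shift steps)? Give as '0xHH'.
Answer: 0x22

Derivation:
Register before byte 3: 0x95
Byte 3: 0xB7
0x95 XOR 0xB7 = 0x22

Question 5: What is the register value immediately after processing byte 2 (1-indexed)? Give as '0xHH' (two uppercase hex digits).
Answer: 0x95

Derivation:
After byte 1 (0x1F): reg=0x02
After byte 2 (0x86): reg=0x95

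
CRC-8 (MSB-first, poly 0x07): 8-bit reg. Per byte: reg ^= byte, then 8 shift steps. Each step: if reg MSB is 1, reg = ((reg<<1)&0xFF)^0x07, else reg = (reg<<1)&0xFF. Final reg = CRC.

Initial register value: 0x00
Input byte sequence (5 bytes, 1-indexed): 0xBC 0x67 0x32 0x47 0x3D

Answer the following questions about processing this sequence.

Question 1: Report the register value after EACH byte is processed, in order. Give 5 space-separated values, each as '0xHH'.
0x3D 0x81 0x10 0xA2 0xD4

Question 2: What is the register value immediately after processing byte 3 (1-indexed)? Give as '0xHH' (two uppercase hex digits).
Answer: 0x10

Derivation:
After byte 1 (0xBC): reg=0x3D
After byte 2 (0x67): reg=0x81
After byte 3 (0x32): reg=0x10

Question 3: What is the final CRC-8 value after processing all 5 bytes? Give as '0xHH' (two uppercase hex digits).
Answer: 0xD4

Derivation:
After byte 1 (0xBC): reg=0x3D
After byte 2 (0x67): reg=0x81
After byte 3 (0x32): reg=0x10
After byte 4 (0x47): reg=0xA2
After byte 5 (0x3D): reg=0xD4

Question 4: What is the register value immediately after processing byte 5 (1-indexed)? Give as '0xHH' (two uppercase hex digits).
After byte 1 (0xBC): reg=0x3D
After byte 2 (0x67): reg=0x81
After byte 3 (0x32): reg=0x10
After byte 4 (0x47): reg=0xA2
After byte 5 (0x3D): reg=0xD4

Answer: 0xD4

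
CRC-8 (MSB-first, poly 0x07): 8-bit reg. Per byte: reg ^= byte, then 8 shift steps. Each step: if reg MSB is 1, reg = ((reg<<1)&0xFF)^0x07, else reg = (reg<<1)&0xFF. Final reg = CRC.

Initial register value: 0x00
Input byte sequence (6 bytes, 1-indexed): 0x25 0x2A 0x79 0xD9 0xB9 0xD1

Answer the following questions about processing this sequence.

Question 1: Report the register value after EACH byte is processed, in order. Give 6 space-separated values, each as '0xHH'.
0xFB 0x39 0xC7 0x5A 0xA7 0x45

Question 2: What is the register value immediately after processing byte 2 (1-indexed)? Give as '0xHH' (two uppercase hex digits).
After byte 1 (0x25): reg=0xFB
After byte 2 (0x2A): reg=0x39

Answer: 0x39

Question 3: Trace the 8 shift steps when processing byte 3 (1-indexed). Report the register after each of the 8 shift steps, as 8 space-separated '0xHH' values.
Answer: 0x80 0x07 0x0E 0x1C 0x38 0x70 0xE0 0xC7

Derivation:
After byte 1 (0x25): reg=0xFB
After byte 2 (0x2A): reg=0x39
Register before byte 3: 0x39
After XOR with byte 0x79: 0x40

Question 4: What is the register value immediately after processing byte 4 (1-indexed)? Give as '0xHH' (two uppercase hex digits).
Answer: 0x5A

Derivation:
After byte 1 (0x25): reg=0xFB
After byte 2 (0x2A): reg=0x39
After byte 3 (0x79): reg=0xC7
After byte 4 (0xD9): reg=0x5A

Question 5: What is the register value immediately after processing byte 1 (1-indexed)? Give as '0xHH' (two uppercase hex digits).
After byte 1 (0x25): reg=0xFB

Answer: 0xFB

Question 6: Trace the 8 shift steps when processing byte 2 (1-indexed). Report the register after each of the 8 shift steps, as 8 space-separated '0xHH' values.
After byte 1 (0x25): reg=0xFB
Register before byte 2: 0xFB
After XOR with byte 0x2A: 0xD1

Answer: 0xA5 0x4D 0x9A 0x33 0x66 0xCC 0x9F 0x39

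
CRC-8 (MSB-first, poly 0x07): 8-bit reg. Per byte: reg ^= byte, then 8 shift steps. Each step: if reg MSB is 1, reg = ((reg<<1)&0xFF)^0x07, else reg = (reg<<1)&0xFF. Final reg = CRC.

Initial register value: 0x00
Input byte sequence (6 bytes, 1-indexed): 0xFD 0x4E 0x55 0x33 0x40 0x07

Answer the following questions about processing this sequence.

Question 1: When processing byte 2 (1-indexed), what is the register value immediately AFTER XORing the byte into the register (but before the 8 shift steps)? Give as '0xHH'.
Register before byte 2: 0xFD
Byte 2: 0x4E
0xFD XOR 0x4E = 0xB3

Answer: 0xB3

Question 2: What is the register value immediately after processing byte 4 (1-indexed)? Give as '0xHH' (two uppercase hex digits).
Answer: 0x83

Derivation:
After byte 1 (0xFD): reg=0xFD
After byte 2 (0x4E): reg=0x10
After byte 3 (0x55): reg=0xDC
After byte 4 (0x33): reg=0x83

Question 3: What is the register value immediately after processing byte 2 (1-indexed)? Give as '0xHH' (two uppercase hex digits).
Answer: 0x10

Derivation:
After byte 1 (0xFD): reg=0xFD
After byte 2 (0x4E): reg=0x10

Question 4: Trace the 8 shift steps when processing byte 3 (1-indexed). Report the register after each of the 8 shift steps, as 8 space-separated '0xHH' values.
Answer: 0x8A 0x13 0x26 0x4C 0x98 0x37 0x6E 0xDC

Derivation:
After byte 1 (0xFD): reg=0xFD
After byte 2 (0x4E): reg=0x10
Register before byte 3: 0x10
After XOR with byte 0x55: 0x45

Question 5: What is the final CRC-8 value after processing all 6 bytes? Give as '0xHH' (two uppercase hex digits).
After byte 1 (0xFD): reg=0xFD
After byte 2 (0x4E): reg=0x10
After byte 3 (0x55): reg=0xDC
After byte 4 (0x33): reg=0x83
After byte 5 (0x40): reg=0x47
After byte 6 (0x07): reg=0xC7

Answer: 0xC7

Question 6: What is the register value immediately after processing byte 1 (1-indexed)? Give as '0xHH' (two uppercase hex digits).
Answer: 0xFD

Derivation:
After byte 1 (0xFD): reg=0xFD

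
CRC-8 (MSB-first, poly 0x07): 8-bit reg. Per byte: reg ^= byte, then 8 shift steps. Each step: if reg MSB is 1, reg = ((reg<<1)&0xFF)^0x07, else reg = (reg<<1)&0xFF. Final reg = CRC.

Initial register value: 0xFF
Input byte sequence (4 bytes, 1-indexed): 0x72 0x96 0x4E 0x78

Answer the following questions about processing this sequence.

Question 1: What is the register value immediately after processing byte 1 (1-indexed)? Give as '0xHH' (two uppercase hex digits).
Answer: 0xAA

Derivation:
After byte 1 (0x72): reg=0xAA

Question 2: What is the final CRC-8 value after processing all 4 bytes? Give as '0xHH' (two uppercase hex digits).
After byte 1 (0x72): reg=0xAA
After byte 2 (0x96): reg=0xB4
After byte 3 (0x4E): reg=0xE8
After byte 4 (0x78): reg=0xF9

Answer: 0xF9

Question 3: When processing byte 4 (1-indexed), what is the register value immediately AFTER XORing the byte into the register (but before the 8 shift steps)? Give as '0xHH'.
Register before byte 4: 0xE8
Byte 4: 0x78
0xE8 XOR 0x78 = 0x90

Answer: 0x90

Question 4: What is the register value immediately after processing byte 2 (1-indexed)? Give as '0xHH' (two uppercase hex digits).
After byte 1 (0x72): reg=0xAA
After byte 2 (0x96): reg=0xB4

Answer: 0xB4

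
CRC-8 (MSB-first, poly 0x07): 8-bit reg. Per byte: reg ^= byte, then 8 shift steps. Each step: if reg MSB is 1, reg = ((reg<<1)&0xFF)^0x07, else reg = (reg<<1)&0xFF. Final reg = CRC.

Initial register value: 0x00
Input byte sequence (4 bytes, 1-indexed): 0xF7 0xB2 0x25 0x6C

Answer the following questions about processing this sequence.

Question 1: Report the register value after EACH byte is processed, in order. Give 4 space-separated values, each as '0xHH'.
0xCB 0x68 0xE4 0xB1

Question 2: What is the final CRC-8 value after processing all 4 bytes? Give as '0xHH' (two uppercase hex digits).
After byte 1 (0xF7): reg=0xCB
After byte 2 (0xB2): reg=0x68
After byte 3 (0x25): reg=0xE4
After byte 4 (0x6C): reg=0xB1

Answer: 0xB1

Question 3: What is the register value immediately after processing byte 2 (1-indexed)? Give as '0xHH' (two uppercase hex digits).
Answer: 0x68

Derivation:
After byte 1 (0xF7): reg=0xCB
After byte 2 (0xB2): reg=0x68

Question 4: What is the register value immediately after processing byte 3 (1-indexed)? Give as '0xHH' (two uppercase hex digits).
Answer: 0xE4

Derivation:
After byte 1 (0xF7): reg=0xCB
After byte 2 (0xB2): reg=0x68
After byte 3 (0x25): reg=0xE4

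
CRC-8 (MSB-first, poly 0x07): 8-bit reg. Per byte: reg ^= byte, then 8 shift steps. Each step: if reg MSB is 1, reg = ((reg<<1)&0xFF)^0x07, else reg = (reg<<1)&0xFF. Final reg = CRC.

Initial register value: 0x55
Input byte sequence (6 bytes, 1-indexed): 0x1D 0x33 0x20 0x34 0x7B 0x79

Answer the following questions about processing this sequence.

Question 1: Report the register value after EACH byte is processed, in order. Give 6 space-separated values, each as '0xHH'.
0xFF 0x6A 0xF1 0x55 0xCA 0x10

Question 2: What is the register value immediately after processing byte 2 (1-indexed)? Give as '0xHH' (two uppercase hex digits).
After byte 1 (0x1D): reg=0xFF
After byte 2 (0x33): reg=0x6A

Answer: 0x6A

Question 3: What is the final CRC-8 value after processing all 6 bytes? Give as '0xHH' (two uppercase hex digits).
Answer: 0x10

Derivation:
After byte 1 (0x1D): reg=0xFF
After byte 2 (0x33): reg=0x6A
After byte 3 (0x20): reg=0xF1
After byte 4 (0x34): reg=0x55
After byte 5 (0x7B): reg=0xCA
After byte 6 (0x79): reg=0x10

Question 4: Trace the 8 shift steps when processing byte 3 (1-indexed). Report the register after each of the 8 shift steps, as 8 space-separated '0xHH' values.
Answer: 0x94 0x2F 0x5E 0xBC 0x7F 0xFE 0xFB 0xF1

Derivation:
After byte 1 (0x1D): reg=0xFF
After byte 2 (0x33): reg=0x6A
Register before byte 3: 0x6A
After XOR with byte 0x20: 0x4A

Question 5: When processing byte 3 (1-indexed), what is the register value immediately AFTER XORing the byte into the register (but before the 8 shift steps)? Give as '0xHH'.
Register before byte 3: 0x6A
Byte 3: 0x20
0x6A XOR 0x20 = 0x4A

Answer: 0x4A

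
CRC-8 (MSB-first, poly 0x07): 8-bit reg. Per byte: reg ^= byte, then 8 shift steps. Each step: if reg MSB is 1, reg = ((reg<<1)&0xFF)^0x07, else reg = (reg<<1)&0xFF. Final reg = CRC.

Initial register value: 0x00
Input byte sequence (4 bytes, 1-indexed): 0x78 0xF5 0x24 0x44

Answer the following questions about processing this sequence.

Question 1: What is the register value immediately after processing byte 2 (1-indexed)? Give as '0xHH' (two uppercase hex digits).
After byte 1 (0x78): reg=0x6F
After byte 2 (0xF5): reg=0xCF

Answer: 0xCF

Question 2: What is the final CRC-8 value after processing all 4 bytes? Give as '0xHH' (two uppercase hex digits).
Answer: 0x0F

Derivation:
After byte 1 (0x78): reg=0x6F
After byte 2 (0xF5): reg=0xCF
After byte 3 (0x24): reg=0x9F
After byte 4 (0x44): reg=0x0F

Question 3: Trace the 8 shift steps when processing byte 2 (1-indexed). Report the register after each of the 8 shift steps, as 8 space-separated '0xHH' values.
After byte 1 (0x78): reg=0x6F
Register before byte 2: 0x6F
After XOR with byte 0xF5: 0x9A

Answer: 0x33 0x66 0xCC 0x9F 0x39 0x72 0xE4 0xCF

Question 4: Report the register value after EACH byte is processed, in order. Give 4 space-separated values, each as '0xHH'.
0x6F 0xCF 0x9F 0x0F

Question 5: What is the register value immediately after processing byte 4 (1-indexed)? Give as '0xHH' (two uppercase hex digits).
After byte 1 (0x78): reg=0x6F
After byte 2 (0xF5): reg=0xCF
After byte 3 (0x24): reg=0x9F
After byte 4 (0x44): reg=0x0F

Answer: 0x0F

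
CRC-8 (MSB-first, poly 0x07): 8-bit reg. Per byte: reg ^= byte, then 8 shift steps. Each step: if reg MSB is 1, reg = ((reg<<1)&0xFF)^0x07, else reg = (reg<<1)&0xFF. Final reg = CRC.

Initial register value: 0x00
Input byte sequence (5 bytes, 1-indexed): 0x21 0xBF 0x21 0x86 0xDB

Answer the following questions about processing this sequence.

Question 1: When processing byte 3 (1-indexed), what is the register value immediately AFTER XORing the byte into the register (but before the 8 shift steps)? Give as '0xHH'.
Answer: 0xAE

Derivation:
Register before byte 3: 0x8F
Byte 3: 0x21
0x8F XOR 0x21 = 0xAE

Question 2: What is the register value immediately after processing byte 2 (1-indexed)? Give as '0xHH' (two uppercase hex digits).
Answer: 0x8F

Derivation:
After byte 1 (0x21): reg=0xE7
After byte 2 (0xBF): reg=0x8F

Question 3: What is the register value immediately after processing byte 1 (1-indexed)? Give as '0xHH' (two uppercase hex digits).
After byte 1 (0x21): reg=0xE7

Answer: 0xE7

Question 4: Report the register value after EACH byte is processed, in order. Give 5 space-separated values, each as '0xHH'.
0xE7 0x8F 0x43 0x55 0xA3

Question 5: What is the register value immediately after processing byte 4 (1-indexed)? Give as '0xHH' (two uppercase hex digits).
After byte 1 (0x21): reg=0xE7
After byte 2 (0xBF): reg=0x8F
After byte 3 (0x21): reg=0x43
After byte 4 (0x86): reg=0x55

Answer: 0x55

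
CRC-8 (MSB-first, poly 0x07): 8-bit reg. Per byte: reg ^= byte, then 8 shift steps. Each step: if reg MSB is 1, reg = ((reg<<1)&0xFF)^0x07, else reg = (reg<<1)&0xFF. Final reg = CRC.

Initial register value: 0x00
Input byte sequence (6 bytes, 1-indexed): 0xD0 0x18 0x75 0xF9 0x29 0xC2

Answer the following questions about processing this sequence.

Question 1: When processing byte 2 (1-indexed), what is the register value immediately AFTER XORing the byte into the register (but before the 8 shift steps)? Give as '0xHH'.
Register before byte 2: 0x3E
Byte 2: 0x18
0x3E XOR 0x18 = 0x26

Answer: 0x26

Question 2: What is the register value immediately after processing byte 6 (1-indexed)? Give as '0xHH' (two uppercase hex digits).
After byte 1 (0xD0): reg=0x3E
After byte 2 (0x18): reg=0xF2
After byte 3 (0x75): reg=0x9C
After byte 4 (0xF9): reg=0x3C
After byte 5 (0x29): reg=0x6B
After byte 6 (0xC2): reg=0x56

Answer: 0x56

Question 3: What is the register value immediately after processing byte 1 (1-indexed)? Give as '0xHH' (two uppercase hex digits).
After byte 1 (0xD0): reg=0x3E

Answer: 0x3E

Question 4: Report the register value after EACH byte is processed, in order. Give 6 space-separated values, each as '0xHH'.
0x3E 0xF2 0x9C 0x3C 0x6B 0x56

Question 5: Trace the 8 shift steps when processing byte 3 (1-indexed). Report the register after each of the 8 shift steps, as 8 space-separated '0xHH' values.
After byte 1 (0xD0): reg=0x3E
After byte 2 (0x18): reg=0xF2
Register before byte 3: 0xF2
After XOR with byte 0x75: 0x87

Answer: 0x09 0x12 0x24 0x48 0x90 0x27 0x4E 0x9C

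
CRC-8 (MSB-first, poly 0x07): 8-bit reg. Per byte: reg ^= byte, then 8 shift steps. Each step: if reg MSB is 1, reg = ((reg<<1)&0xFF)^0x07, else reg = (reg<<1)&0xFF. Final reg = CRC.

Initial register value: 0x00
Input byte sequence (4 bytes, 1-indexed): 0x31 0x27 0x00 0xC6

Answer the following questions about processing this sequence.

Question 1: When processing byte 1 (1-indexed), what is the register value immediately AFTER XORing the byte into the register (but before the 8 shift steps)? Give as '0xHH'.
Answer: 0x31

Derivation:
Register before byte 1: 0x00
Byte 1: 0x31
0x00 XOR 0x31 = 0x31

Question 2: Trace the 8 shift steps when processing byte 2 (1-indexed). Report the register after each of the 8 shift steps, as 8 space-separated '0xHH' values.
After byte 1 (0x31): reg=0x97
Register before byte 2: 0x97
After XOR with byte 0x27: 0xB0

Answer: 0x67 0xCE 0x9B 0x31 0x62 0xC4 0x8F 0x19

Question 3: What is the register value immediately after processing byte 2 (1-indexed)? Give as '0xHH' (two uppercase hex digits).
After byte 1 (0x31): reg=0x97
After byte 2 (0x27): reg=0x19

Answer: 0x19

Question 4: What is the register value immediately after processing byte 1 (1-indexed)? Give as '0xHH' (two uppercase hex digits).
Answer: 0x97

Derivation:
After byte 1 (0x31): reg=0x97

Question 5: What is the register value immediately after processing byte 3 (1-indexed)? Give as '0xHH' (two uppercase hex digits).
Answer: 0x4F

Derivation:
After byte 1 (0x31): reg=0x97
After byte 2 (0x27): reg=0x19
After byte 3 (0x00): reg=0x4F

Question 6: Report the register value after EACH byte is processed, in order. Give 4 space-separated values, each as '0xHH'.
0x97 0x19 0x4F 0xB6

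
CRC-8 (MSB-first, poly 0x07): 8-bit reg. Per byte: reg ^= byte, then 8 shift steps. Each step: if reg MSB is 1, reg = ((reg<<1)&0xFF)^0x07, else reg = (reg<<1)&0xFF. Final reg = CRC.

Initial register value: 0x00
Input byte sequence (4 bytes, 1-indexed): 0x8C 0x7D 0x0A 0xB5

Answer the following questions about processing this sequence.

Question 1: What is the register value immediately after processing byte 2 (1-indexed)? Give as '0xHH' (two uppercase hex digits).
Answer: 0x3E

Derivation:
After byte 1 (0x8C): reg=0xAD
After byte 2 (0x7D): reg=0x3E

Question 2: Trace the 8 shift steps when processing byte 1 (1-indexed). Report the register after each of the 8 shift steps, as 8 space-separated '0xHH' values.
Register before byte 1: 0x00
After XOR with byte 0x8C: 0x8C

Answer: 0x1F 0x3E 0x7C 0xF8 0xF7 0xE9 0xD5 0xAD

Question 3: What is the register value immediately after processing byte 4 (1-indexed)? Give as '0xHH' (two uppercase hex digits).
Answer: 0xAF

Derivation:
After byte 1 (0x8C): reg=0xAD
After byte 2 (0x7D): reg=0x3E
After byte 3 (0x0A): reg=0x8C
After byte 4 (0xB5): reg=0xAF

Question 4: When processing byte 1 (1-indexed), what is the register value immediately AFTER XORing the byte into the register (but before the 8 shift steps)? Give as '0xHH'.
Register before byte 1: 0x00
Byte 1: 0x8C
0x00 XOR 0x8C = 0x8C

Answer: 0x8C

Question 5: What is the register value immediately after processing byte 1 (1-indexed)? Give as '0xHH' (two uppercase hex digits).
Answer: 0xAD

Derivation:
After byte 1 (0x8C): reg=0xAD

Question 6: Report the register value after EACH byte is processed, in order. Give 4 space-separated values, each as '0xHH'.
0xAD 0x3E 0x8C 0xAF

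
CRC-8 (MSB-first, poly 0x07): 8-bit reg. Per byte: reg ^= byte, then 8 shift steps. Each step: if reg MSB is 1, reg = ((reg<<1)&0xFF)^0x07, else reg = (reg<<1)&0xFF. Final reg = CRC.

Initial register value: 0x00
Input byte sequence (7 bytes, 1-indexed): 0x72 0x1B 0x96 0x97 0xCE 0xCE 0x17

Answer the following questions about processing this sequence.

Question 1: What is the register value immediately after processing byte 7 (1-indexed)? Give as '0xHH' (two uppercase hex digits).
Answer: 0x01

Derivation:
After byte 1 (0x72): reg=0x59
After byte 2 (0x1B): reg=0xC9
After byte 3 (0x96): reg=0x9A
After byte 4 (0x97): reg=0x23
After byte 5 (0xCE): reg=0x8D
After byte 6 (0xCE): reg=0xCE
After byte 7 (0x17): reg=0x01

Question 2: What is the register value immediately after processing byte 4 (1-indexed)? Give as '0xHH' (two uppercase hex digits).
Answer: 0x23

Derivation:
After byte 1 (0x72): reg=0x59
After byte 2 (0x1B): reg=0xC9
After byte 3 (0x96): reg=0x9A
After byte 4 (0x97): reg=0x23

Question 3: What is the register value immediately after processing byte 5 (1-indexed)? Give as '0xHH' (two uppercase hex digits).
Answer: 0x8D

Derivation:
After byte 1 (0x72): reg=0x59
After byte 2 (0x1B): reg=0xC9
After byte 3 (0x96): reg=0x9A
After byte 4 (0x97): reg=0x23
After byte 5 (0xCE): reg=0x8D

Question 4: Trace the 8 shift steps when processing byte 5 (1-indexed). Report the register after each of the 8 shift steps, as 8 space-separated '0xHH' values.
After byte 1 (0x72): reg=0x59
After byte 2 (0x1B): reg=0xC9
After byte 3 (0x96): reg=0x9A
After byte 4 (0x97): reg=0x23
Register before byte 5: 0x23
After XOR with byte 0xCE: 0xED

Answer: 0xDD 0xBD 0x7D 0xFA 0xF3 0xE1 0xC5 0x8D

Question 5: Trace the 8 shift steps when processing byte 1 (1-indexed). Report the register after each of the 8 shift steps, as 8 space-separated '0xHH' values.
Answer: 0xE4 0xCF 0x99 0x35 0x6A 0xD4 0xAF 0x59

Derivation:
Register before byte 1: 0x00
After XOR with byte 0x72: 0x72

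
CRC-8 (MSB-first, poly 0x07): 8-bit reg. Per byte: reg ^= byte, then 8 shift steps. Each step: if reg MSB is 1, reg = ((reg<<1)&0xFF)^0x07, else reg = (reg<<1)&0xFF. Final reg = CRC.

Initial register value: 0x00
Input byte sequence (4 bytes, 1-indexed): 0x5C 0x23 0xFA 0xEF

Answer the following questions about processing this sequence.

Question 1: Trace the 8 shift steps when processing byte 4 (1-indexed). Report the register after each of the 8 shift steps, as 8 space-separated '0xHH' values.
After byte 1 (0x5C): reg=0x93
After byte 2 (0x23): reg=0x19
After byte 3 (0xFA): reg=0xA7
Register before byte 4: 0xA7
After XOR with byte 0xEF: 0x48

Answer: 0x90 0x27 0x4E 0x9C 0x3F 0x7E 0xFC 0xFF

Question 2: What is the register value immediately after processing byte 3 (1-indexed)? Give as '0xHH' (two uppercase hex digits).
After byte 1 (0x5C): reg=0x93
After byte 2 (0x23): reg=0x19
After byte 3 (0xFA): reg=0xA7

Answer: 0xA7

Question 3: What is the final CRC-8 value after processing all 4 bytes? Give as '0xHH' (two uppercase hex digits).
After byte 1 (0x5C): reg=0x93
After byte 2 (0x23): reg=0x19
After byte 3 (0xFA): reg=0xA7
After byte 4 (0xEF): reg=0xFF

Answer: 0xFF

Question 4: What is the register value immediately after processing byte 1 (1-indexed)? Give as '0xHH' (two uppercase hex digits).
After byte 1 (0x5C): reg=0x93

Answer: 0x93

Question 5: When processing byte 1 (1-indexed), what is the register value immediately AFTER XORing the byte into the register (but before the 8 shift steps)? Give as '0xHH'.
Answer: 0x5C

Derivation:
Register before byte 1: 0x00
Byte 1: 0x5C
0x00 XOR 0x5C = 0x5C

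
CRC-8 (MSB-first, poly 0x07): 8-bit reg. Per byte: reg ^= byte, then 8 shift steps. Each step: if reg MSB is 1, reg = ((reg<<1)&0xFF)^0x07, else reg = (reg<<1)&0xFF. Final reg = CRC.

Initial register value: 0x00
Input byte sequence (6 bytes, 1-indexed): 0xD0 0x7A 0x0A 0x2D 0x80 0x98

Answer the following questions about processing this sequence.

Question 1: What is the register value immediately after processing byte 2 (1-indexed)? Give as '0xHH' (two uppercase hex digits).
Answer: 0xDB

Derivation:
After byte 1 (0xD0): reg=0x3E
After byte 2 (0x7A): reg=0xDB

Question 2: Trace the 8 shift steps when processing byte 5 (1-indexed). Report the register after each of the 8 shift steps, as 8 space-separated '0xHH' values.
Answer: 0xDF 0xB9 0x75 0xEA 0xD3 0xA1 0x45 0x8A

Derivation:
After byte 1 (0xD0): reg=0x3E
After byte 2 (0x7A): reg=0xDB
After byte 3 (0x0A): reg=0x39
After byte 4 (0x2D): reg=0x6C
Register before byte 5: 0x6C
After XOR with byte 0x80: 0xEC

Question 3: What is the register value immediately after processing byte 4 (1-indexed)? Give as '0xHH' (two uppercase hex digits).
Answer: 0x6C

Derivation:
After byte 1 (0xD0): reg=0x3E
After byte 2 (0x7A): reg=0xDB
After byte 3 (0x0A): reg=0x39
After byte 4 (0x2D): reg=0x6C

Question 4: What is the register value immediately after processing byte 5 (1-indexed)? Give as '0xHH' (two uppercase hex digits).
Answer: 0x8A

Derivation:
After byte 1 (0xD0): reg=0x3E
After byte 2 (0x7A): reg=0xDB
After byte 3 (0x0A): reg=0x39
After byte 4 (0x2D): reg=0x6C
After byte 5 (0x80): reg=0x8A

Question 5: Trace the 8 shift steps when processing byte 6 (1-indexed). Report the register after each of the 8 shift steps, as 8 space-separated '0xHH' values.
After byte 1 (0xD0): reg=0x3E
After byte 2 (0x7A): reg=0xDB
After byte 3 (0x0A): reg=0x39
After byte 4 (0x2D): reg=0x6C
After byte 5 (0x80): reg=0x8A
Register before byte 6: 0x8A
After XOR with byte 0x98: 0x12

Answer: 0x24 0x48 0x90 0x27 0x4E 0x9C 0x3F 0x7E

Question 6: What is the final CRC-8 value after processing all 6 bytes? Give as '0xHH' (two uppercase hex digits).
Answer: 0x7E

Derivation:
After byte 1 (0xD0): reg=0x3E
After byte 2 (0x7A): reg=0xDB
After byte 3 (0x0A): reg=0x39
After byte 4 (0x2D): reg=0x6C
After byte 5 (0x80): reg=0x8A
After byte 6 (0x98): reg=0x7E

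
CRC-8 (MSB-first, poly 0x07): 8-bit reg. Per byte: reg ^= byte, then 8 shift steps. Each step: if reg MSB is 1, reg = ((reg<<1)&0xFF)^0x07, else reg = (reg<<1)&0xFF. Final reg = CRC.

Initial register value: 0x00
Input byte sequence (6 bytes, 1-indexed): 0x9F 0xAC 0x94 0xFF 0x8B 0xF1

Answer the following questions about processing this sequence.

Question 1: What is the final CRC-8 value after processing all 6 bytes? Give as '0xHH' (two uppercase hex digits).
Answer: 0x5A

Derivation:
After byte 1 (0x9F): reg=0xD4
After byte 2 (0xAC): reg=0x6F
After byte 3 (0x94): reg=0xEF
After byte 4 (0xFF): reg=0x70
After byte 5 (0x8B): reg=0xEF
After byte 6 (0xF1): reg=0x5A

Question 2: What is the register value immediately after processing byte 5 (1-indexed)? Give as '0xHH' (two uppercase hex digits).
Answer: 0xEF

Derivation:
After byte 1 (0x9F): reg=0xD4
After byte 2 (0xAC): reg=0x6F
After byte 3 (0x94): reg=0xEF
After byte 4 (0xFF): reg=0x70
After byte 5 (0x8B): reg=0xEF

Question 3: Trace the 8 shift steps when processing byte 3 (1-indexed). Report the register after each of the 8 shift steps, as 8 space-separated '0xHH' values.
After byte 1 (0x9F): reg=0xD4
After byte 2 (0xAC): reg=0x6F
Register before byte 3: 0x6F
After XOR with byte 0x94: 0xFB

Answer: 0xF1 0xE5 0xCD 0x9D 0x3D 0x7A 0xF4 0xEF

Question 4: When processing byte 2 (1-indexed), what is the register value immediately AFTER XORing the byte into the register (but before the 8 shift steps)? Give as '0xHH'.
Register before byte 2: 0xD4
Byte 2: 0xAC
0xD4 XOR 0xAC = 0x78

Answer: 0x78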